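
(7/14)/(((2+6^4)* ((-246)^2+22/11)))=1/157104728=0.00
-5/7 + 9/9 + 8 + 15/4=337/28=12.04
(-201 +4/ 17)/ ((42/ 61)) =-208193/ 714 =-291.59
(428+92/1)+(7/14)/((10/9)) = 10409/20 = 520.45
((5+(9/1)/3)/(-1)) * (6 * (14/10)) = -336/5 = -67.20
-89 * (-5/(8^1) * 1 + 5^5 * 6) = -13349555/8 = -1668694.38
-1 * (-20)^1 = 20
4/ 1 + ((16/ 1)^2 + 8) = 268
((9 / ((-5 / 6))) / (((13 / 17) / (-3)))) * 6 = 254.22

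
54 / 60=9 / 10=0.90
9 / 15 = 3 / 5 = 0.60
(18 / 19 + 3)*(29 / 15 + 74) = 5695 / 19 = 299.74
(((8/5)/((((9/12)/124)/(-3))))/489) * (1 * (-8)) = 31744/2445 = 12.98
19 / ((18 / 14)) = 14.78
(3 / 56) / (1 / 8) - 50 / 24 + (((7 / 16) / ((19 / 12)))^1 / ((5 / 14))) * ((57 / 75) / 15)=-84817 / 52500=-1.62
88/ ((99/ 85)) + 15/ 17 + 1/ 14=163883/ 2142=76.51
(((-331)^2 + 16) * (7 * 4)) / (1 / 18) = 55226808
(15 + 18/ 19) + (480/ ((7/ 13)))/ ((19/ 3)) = 20841/ 133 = 156.70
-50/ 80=-5/ 8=-0.62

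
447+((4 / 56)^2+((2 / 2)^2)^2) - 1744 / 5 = 97221 / 980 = 99.21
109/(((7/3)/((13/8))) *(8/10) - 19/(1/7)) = -0.83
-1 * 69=-69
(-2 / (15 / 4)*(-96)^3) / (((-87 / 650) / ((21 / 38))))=-1948238.98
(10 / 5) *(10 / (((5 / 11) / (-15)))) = -660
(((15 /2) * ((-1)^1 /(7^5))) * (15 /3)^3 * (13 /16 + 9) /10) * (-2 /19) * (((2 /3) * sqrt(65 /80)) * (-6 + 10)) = 19625 * sqrt(13) /5109328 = 0.01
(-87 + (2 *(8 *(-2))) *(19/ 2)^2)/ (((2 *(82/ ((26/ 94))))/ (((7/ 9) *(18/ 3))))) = -270725/ 11562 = -23.42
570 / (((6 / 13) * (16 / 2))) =1235 / 8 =154.38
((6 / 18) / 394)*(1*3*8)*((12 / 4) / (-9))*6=-8 / 197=-0.04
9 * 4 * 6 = 216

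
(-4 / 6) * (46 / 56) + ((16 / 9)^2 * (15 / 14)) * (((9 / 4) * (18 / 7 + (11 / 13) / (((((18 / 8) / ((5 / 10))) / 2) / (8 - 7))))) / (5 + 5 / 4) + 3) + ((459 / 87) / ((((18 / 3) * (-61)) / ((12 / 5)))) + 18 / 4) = 2687998919 / 152125155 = 17.67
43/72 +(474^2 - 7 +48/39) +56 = 210344311/936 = 224726.83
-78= -78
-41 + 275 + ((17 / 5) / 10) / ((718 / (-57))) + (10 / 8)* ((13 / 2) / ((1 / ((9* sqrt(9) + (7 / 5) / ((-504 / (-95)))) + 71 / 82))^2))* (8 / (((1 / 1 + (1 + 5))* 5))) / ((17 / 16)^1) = 235157540761751 / 145423352025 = 1617.05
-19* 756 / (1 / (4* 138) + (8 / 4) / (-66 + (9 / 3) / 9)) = 223142688 / 445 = 501444.24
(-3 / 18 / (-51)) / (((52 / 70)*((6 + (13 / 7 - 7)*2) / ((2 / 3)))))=-0.00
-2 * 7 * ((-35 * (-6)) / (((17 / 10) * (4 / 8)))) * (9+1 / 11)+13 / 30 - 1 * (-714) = -172392029 / 5610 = -30729.42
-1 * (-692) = 692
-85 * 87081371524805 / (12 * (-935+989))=-7401916579608425 / 648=-11422710771000.66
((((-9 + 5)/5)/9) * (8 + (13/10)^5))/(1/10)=-390431/37500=-10.41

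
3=3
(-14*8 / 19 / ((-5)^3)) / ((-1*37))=-112 / 87875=-0.00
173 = 173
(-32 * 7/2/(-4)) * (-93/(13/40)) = -104160/13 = -8012.31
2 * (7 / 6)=7 / 3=2.33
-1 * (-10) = 10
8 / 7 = 1.14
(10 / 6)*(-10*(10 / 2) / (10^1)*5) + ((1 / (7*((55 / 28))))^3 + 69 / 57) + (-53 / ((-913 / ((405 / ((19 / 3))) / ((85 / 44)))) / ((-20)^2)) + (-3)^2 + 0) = 9864258608203 / 13381042125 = 737.18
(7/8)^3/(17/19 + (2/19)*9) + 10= 26531/2560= 10.36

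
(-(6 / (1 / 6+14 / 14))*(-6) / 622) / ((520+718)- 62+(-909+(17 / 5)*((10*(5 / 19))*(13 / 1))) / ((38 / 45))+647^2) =77976 / 658340093425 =0.00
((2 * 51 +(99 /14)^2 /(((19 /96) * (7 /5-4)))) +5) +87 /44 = 6284605 /532532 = 11.80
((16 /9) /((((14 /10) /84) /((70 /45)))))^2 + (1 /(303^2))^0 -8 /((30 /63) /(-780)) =29623945 /729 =40636.41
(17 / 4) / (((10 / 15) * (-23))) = -51 / 184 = -0.28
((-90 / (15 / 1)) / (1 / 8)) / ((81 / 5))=-80 / 27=-2.96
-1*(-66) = 66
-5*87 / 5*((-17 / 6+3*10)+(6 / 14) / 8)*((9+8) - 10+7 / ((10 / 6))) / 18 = -132617 / 90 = -1473.52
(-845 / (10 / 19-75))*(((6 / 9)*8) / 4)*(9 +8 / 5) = 680732 / 4245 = 160.36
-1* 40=-40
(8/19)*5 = 40/19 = 2.11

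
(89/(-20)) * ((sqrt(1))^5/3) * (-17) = 1513/60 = 25.22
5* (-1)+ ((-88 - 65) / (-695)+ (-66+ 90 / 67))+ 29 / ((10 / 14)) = -268555 / 9313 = -28.84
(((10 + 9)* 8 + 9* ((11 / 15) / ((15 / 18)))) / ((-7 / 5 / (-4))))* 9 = 143928 / 35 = 4112.23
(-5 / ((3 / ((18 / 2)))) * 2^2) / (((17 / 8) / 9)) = -4320 / 17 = -254.12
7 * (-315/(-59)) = 2205/59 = 37.37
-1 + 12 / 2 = 5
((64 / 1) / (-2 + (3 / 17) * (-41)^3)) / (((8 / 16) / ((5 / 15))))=-2176 / 620391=-0.00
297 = 297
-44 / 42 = -22 / 21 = -1.05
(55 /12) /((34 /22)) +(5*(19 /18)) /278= 63475 /21267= 2.98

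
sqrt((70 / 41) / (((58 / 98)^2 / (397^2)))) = 19453 * sqrt(2870) / 1189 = 876.49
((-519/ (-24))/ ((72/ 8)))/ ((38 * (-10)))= -173/ 27360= -0.01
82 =82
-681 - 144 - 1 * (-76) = -749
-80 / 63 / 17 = -80 / 1071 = -0.07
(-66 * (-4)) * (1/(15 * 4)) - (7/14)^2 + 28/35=99/20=4.95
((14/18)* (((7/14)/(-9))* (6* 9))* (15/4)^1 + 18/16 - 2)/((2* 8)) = -77/128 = -0.60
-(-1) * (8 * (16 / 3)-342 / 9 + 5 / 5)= 17 / 3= 5.67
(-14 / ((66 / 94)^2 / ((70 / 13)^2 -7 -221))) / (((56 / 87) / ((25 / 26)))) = 6732811100 / 797511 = 8442.28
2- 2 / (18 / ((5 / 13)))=229 / 117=1.96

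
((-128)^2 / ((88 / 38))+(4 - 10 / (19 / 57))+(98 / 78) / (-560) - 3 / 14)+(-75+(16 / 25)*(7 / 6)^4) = 226212041051 / 32432400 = 6974.88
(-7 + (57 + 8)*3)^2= 35344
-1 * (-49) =49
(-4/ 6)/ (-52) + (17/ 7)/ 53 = 1697/ 28938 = 0.06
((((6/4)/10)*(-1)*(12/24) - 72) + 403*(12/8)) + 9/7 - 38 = 138799/280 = 495.71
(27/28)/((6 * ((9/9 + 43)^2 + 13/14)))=1/12052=0.00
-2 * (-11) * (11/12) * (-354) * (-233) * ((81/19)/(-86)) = -134734347/1634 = -82456.76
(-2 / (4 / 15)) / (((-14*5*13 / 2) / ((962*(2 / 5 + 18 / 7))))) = 11544 / 245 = 47.12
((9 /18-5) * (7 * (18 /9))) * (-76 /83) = 4788 /83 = 57.69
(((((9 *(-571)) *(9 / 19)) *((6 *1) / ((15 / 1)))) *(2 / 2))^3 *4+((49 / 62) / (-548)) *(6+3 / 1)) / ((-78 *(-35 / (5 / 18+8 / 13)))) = -131472760983462102853 / 108824193660000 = -1208120.70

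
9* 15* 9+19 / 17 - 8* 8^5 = -4435774 / 17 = -260927.88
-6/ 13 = -0.46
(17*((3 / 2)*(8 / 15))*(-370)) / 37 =-136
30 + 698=728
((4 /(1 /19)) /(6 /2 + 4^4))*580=44080 /259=170.19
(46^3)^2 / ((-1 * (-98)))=4737148448 / 49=96676498.94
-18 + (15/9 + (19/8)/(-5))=-2017/120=-16.81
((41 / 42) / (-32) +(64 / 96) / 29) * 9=-0.07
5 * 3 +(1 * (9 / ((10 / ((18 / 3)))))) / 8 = 15.68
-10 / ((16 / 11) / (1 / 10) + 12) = -55 / 146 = -0.38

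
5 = 5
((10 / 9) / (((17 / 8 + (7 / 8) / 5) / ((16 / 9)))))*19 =30400 / 1863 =16.32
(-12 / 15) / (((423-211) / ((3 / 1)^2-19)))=0.04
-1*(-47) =47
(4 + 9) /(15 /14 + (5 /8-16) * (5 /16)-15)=-11648 /16785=-0.69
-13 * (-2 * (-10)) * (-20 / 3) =5200 / 3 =1733.33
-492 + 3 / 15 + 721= 1146 / 5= 229.20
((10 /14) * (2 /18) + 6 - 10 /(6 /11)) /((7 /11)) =-8492 /441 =-19.26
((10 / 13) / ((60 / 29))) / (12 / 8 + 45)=29 / 3627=0.01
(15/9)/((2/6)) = 5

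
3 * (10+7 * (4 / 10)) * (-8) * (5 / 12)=-128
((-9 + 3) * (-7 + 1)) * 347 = 12492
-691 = -691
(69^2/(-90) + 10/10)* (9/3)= -1557/10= -155.70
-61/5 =-12.20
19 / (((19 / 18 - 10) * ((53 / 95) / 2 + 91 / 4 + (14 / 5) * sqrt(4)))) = -129960 / 1751519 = -0.07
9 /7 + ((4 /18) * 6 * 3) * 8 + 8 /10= 1193 /35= 34.09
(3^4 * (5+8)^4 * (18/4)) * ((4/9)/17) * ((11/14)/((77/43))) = 99477963/833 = 119421.32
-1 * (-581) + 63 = 644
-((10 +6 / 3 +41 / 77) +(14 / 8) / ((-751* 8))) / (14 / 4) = -23190341 / 6476624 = -3.58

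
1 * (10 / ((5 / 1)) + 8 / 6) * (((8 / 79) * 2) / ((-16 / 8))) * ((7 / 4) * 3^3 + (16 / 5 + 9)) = -4756 / 237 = -20.07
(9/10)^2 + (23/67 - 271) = -1807973/6700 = -269.85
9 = 9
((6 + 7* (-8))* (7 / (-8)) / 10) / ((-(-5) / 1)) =7 / 8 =0.88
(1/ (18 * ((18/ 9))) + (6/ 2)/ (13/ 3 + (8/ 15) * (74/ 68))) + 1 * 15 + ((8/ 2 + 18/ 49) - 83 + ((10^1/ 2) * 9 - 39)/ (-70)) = -99589529/ 1578780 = -63.08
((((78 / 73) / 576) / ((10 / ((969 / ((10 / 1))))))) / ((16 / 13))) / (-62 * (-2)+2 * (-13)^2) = 54587 / 1726771200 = 0.00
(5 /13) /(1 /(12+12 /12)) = 5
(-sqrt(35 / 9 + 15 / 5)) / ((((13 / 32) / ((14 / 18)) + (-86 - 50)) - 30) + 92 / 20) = 1120 * sqrt(62) / 540549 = 0.02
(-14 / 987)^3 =-8 / 2803221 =-0.00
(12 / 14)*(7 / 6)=1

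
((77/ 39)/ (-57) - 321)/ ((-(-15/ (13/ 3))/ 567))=-52585.47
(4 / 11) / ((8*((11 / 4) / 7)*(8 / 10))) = 35 / 242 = 0.14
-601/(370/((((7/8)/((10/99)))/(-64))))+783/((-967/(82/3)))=-40141200069/1831884800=-21.91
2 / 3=0.67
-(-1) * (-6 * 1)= -6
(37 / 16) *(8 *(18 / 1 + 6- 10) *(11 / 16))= 2849 / 16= 178.06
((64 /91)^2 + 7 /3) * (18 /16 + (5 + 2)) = 22.98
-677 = -677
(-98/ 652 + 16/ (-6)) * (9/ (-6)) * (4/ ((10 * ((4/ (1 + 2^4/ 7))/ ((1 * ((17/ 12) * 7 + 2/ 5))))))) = 7844587/ 547680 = 14.32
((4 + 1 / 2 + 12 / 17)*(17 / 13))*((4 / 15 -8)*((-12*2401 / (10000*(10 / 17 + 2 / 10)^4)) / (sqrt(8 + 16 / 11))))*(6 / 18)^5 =343113538831*sqrt(286) / 11033947814760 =0.53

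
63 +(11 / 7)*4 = 69.29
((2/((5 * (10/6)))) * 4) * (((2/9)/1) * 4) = 64/75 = 0.85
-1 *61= -61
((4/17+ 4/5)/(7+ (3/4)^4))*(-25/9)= -112640/286569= -0.39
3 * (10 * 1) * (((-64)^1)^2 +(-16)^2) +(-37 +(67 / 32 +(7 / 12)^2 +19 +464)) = 37730429 / 288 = 131008.43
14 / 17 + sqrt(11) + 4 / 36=143 / 153 + sqrt(11)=4.25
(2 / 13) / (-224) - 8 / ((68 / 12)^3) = -319409 / 7153328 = -0.04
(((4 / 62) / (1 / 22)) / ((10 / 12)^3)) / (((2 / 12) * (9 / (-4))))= -25344 / 3875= -6.54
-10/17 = -0.59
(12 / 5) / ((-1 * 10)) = -6 / 25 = -0.24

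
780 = 780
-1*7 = -7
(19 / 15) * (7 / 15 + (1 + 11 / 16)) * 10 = 9823 / 360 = 27.29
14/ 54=7/ 27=0.26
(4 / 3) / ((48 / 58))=29 / 18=1.61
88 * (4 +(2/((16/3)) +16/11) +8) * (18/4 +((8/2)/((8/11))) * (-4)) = -42595/2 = -21297.50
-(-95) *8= 760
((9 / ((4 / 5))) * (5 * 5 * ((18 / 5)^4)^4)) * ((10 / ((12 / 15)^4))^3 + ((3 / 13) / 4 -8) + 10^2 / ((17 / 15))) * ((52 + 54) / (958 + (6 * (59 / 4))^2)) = 5994191109124859265125005217589 / 151769160156250000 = 39495448897217.96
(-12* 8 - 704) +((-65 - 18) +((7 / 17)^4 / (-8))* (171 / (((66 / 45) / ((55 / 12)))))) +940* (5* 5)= 120885380973 / 5345344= 22615.08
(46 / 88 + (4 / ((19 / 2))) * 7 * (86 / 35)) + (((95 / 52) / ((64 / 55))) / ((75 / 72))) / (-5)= 648897 / 86944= 7.46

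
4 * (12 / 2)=24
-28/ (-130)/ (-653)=-14/ 42445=-0.00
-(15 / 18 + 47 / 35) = -457 / 210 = -2.18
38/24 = 19/12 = 1.58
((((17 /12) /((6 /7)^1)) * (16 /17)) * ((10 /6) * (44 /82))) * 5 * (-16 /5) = -24640 /1107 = -22.26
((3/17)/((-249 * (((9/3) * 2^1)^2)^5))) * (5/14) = -5/1194448840704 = -0.00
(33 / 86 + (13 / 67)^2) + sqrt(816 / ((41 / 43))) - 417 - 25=-170473197 / 386054 + 4* sqrt(89913) / 41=-412.32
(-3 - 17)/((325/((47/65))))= -188/4225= -0.04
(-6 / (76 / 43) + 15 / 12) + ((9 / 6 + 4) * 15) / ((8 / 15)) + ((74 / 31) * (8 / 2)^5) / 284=107825949 / 669104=161.15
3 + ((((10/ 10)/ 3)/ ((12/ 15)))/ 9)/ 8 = 2597/ 864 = 3.01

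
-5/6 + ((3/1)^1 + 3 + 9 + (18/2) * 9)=571/6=95.17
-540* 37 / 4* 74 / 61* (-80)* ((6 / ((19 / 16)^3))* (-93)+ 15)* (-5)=322714046916000 / 418399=771306926.92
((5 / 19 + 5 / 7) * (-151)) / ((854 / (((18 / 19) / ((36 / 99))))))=-971685 / 2158058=-0.45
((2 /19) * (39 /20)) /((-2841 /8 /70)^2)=407680 /51118113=0.01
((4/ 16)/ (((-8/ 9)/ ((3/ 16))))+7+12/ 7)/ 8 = 31043/ 28672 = 1.08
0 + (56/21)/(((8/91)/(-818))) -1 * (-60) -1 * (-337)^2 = -414965/3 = -138321.67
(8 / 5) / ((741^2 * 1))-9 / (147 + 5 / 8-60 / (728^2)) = -3273640150264 / 53699317396335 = -0.06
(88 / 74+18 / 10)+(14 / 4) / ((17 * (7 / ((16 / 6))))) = 28943 / 9435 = 3.07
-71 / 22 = -3.23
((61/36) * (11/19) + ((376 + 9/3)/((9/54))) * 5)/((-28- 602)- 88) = -7777751/491112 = -15.84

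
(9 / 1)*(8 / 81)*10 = 80 / 9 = 8.89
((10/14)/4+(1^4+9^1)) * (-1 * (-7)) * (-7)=-1995/4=-498.75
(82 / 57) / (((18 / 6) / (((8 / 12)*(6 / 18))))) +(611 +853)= 1464.11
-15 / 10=-3 / 2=-1.50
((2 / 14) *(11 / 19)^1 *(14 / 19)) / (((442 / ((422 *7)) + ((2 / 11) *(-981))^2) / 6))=23590644 / 2052521645969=0.00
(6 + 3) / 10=9 / 10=0.90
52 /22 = 26 /11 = 2.36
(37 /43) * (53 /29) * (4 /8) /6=1961 /14964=0.13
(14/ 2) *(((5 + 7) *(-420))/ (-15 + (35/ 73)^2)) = 18800712/ 7871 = 2388.61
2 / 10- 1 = -4 / 5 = -0.80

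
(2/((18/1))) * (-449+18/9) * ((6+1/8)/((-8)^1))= 7301/192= 38.03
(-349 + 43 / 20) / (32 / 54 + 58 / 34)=-3184083 / 21100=-150.90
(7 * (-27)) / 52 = -189 / 52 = -3.63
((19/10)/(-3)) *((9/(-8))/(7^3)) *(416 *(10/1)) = 2964/343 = 8.64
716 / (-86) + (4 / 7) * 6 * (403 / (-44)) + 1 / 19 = -2495949 / 62909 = -39.68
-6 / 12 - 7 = -15 / 2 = -7.50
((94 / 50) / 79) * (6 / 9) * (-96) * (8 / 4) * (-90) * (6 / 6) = 108288 / 395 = 274.15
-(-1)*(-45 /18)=-5 /2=-2.50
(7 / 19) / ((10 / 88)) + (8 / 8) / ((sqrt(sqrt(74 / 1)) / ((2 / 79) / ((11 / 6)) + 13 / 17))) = 11501* 74^(3 / 4) / 1093202 + 308 / 95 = 3.51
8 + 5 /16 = 133 /16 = 8.31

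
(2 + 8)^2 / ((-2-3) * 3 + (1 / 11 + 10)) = -20.37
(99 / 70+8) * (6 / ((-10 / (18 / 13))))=-17793 / 2275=-7.82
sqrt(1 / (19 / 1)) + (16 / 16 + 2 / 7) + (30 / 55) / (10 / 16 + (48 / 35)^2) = sqrt(19) / 19 + 2842743 / 1890889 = 1.73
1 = 1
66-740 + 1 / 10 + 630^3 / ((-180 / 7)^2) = 1887418 / 5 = 377483.60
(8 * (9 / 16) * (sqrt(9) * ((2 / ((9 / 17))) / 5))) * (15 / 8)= 153 / 8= 19.12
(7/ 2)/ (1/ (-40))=-140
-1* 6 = -6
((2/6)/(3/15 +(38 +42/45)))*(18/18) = 5/587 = 0.01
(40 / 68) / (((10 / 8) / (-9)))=-72 / 17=-4.24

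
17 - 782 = -765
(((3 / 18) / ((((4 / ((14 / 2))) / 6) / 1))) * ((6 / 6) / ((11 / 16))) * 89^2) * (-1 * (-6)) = 1330728 / 11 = 120975.27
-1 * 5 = -5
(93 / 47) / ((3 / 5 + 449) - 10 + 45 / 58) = 26970 / 6002323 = 0.00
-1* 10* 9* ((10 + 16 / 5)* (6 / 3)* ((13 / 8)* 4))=-15444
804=804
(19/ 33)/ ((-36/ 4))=-19/ 297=-0.06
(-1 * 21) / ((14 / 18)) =-27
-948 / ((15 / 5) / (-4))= 1264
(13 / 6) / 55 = 13 / 330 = 0.04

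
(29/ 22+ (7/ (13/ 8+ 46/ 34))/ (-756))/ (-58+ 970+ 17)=316367/ 223489530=0.00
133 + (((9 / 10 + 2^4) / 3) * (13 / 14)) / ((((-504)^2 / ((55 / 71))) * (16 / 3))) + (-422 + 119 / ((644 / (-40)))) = -55079593350335 / 185834041344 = -296.39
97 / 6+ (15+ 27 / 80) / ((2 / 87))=328007 / 480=683.35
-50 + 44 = -6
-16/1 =-16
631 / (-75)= -631 / 75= -8.41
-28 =-28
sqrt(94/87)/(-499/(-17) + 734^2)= 17 * sqrt(8178)/796863537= 0.00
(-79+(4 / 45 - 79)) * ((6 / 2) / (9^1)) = -7106 / 135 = -52.64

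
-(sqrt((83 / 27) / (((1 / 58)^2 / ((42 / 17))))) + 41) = -58*sqrt(19754) / 51 - 41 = -200.84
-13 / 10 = -1.30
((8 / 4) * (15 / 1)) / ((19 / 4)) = 120 / 19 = 6.32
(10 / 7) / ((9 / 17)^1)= 170 / 63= 2.70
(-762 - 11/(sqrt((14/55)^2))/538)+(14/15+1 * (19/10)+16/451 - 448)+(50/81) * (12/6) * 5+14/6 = -329825563061/275151492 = -1198.71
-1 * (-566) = 566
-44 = -44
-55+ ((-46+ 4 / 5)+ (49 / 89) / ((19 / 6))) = -845721 / 8455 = -100.03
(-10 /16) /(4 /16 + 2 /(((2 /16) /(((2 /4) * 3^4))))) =-5 /5186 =-0.00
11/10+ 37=381/10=38.10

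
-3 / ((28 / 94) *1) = -141 / 14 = -10.07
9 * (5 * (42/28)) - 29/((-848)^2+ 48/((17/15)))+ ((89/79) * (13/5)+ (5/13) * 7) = 4590405364453/62777880880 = 73.12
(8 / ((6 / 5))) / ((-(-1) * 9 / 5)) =100 / 27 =3.70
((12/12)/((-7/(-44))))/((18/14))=44/9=4.89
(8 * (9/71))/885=24/20945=0.00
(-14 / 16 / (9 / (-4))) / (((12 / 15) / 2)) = 35 / 36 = 0.97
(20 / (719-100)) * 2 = 40 / 619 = 0.06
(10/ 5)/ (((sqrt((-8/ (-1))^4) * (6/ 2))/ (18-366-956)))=-163/ 12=-13.58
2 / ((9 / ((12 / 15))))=8 / 45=0.18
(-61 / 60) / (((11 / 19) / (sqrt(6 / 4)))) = -1159 * sqrt(6) / 1320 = -2.15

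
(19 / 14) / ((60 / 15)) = 19 / 56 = 0.34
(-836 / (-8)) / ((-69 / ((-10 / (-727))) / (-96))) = 33440 / 16721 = 2.00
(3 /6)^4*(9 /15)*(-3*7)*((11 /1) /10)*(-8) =6.93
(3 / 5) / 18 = 1 / 30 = 0.03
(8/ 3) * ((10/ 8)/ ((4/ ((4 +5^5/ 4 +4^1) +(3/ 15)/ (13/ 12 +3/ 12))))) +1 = 3953/ 6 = 658.83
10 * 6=60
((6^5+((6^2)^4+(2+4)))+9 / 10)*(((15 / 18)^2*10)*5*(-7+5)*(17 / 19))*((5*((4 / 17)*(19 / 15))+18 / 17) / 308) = -867706.90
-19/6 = -3.17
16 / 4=4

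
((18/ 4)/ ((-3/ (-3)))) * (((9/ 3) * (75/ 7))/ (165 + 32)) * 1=2025/ 2758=0.73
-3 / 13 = -0.23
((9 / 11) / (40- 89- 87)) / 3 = -3 / 1496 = -0.00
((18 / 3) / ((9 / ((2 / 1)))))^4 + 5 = 8.16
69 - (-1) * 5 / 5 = 70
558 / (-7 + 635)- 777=-776.11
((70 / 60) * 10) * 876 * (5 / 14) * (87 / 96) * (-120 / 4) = -793875 / 8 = -99234.38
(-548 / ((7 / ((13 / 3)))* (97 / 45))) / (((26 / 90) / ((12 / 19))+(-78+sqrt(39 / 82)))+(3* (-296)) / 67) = 69939463932000* sqrt(3198) / 300401592989026319+520720190291854800 / 300401592989026319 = 1.75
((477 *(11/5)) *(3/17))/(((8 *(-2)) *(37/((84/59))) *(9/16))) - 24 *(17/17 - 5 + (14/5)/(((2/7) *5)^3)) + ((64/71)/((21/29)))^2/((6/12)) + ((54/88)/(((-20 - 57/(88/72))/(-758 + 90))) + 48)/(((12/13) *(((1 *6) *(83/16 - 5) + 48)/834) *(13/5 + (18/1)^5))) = 26873797707665205730223846/357087841728028440474375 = 75.26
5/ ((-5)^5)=-1/ 625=-0.00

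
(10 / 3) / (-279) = -10 / 837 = -0.01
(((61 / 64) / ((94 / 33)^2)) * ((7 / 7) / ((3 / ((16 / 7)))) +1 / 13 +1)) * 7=5557893 / 3675776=1.51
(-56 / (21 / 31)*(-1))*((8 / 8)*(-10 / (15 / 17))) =-8432 / 9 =-936.89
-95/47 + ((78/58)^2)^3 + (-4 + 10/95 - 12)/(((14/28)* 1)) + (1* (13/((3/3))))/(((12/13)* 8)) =-1332688234693123/50993013662688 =-26.13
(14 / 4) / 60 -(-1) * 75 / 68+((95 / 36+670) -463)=1290097 / 6120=210.80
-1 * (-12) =12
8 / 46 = 4 / 23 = 0.17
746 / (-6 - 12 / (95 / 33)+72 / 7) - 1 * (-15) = 248630 / 39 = 6375.13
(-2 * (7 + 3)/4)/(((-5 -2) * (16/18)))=45/56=0.80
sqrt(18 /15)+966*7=sqrt(30) /5+6762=6763.10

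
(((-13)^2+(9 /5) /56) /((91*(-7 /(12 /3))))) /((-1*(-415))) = -47329 /18504850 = -0.00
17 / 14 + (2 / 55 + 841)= 648533 / 770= 842.25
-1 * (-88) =88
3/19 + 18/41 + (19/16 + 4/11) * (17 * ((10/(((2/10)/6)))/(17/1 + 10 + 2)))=271743765/994004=273.38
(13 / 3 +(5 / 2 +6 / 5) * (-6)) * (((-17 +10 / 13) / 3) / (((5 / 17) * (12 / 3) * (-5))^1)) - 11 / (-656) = -157494949 / 9594000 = -16.42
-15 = -15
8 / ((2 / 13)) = 52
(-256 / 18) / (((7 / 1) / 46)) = -5888 / 63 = -93.46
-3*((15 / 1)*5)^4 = -94921875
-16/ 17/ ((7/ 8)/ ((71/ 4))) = -2272/ 119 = -19.09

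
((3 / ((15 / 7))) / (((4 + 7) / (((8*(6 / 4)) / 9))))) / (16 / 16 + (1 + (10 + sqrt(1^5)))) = 28 / 2145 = 0.01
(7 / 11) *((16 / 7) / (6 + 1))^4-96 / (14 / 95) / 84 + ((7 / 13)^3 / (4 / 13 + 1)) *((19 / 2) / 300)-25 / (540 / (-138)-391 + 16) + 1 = -2885201663899999 / 432038728521400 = -6.68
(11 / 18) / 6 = 11 / 108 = 0.10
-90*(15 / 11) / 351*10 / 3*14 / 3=-7000 / 1287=-5.44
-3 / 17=-0.18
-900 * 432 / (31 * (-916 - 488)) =3600 / 403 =8.93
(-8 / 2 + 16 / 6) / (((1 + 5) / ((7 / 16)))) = -7 / 72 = -0.10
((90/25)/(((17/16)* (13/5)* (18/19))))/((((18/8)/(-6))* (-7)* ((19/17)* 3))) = 128/819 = 0.16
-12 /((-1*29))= 12 /29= 0.41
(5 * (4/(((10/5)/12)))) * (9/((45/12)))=288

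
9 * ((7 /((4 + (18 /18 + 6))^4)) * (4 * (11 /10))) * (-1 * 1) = -126 /6655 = -0.02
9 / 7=1.29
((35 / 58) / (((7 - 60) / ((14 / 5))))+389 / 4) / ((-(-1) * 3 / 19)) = 11356243 / 18444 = 615.71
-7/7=-1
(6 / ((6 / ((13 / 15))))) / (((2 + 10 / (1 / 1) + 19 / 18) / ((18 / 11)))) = 1404 / 12925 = 0.11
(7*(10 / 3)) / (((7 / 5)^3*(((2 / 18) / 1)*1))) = 3750 / 49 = 76.53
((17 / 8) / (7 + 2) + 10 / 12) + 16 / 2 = 9.07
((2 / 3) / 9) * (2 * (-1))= -4 / 27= -0.15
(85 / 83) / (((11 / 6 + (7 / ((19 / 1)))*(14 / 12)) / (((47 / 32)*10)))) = 379525 / 57104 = 6.65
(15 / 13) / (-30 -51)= -0.01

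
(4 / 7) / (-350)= -0.00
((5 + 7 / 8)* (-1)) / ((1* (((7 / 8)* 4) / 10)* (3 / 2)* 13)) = -235 / 273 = -0.86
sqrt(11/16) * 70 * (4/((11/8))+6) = 1715 * sqrt(11)/11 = 517.09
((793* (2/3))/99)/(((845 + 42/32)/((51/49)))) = 431392/65687391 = 0.01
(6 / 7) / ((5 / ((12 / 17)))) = 72 / 595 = 0.12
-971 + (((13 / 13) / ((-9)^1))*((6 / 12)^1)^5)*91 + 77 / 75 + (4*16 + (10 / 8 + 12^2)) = -5479483 / 7200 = -761.04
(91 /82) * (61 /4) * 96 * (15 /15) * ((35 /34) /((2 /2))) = 1165710 /697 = 1672.47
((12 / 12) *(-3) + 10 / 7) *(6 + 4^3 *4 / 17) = -3938 / 119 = -33.09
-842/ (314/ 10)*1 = -4210/ 157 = -26.82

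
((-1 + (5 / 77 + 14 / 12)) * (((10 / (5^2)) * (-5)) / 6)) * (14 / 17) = -107 / 1683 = -0.06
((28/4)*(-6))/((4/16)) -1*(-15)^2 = -393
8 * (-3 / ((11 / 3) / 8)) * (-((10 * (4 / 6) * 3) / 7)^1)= 11520 / 77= 149.61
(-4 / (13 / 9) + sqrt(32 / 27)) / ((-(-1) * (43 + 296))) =-12 / 1469 + 4 * sqrt(6) / 3051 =-0.00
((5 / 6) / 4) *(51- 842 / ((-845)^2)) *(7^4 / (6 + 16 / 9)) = 37470451557 / 11424400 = 3279.86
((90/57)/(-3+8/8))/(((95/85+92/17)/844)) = -71740/703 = -102.05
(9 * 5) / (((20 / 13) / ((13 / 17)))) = 1521 / 68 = 22.37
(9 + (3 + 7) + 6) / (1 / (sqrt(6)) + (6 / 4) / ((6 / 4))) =30 - 5* sqrt(6) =17.75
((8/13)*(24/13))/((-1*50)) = -96/4225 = -0.02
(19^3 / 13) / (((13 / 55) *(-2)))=-1116.11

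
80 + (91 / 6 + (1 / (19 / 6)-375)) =-31865 / 114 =-279.52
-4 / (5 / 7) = -28 / 5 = -5.60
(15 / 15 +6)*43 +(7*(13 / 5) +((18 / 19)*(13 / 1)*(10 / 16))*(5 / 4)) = 499809 / 1520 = 328.82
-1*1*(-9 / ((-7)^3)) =-9 / 343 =-0.03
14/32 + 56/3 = 917/48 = 19.10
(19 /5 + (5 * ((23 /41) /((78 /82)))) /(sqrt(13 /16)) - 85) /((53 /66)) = -26796 /265 + 10120 * sqrt(13) /8957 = -97.04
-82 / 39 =-2.10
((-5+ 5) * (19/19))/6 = 0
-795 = -795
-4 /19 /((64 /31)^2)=-961 /19456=-0.05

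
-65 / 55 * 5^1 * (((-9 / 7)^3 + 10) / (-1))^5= 9344074181189377565 / 52223176609373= 178925.81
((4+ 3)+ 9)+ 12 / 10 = 86 / 5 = 17.20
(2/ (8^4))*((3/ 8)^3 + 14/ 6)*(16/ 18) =3665/ 3538944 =0.00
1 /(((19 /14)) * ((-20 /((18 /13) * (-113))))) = 7119 /1235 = 5.76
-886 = -886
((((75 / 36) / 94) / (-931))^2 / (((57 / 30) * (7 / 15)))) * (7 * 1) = 15625 / 3492367289376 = 0.00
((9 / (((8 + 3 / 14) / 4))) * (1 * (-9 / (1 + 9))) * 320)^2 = 21069103104 / 13225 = 1593126.89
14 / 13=1.08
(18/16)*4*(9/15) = 27/10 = 2.70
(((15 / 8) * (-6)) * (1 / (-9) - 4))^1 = 185 / 4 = 46.25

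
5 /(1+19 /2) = 10 /21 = 0.48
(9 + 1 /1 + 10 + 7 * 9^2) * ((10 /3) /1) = 5870 /3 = 1956.67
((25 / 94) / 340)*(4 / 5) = 1 / 1598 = 0.00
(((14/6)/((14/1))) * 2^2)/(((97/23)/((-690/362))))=-5290/17557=-0.30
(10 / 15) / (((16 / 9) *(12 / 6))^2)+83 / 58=22031 / 14848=1.48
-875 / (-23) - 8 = 691 / 23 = 30.04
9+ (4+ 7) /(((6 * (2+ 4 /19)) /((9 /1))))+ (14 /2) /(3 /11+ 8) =6301 /364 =17.31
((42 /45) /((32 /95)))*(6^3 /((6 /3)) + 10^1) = 7847 /24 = 326.96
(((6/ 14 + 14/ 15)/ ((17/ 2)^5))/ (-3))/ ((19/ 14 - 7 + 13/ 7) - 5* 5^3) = 9152/ 562455052695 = 0.00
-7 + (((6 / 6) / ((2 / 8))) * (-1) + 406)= 395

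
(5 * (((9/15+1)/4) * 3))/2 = 3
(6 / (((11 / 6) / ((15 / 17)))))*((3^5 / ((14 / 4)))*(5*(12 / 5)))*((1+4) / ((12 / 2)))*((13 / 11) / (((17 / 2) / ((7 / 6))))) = 11372400 / 34969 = 325.21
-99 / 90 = -11 / 10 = -1.10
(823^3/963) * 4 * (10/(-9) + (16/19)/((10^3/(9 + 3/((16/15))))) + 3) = 181001899186667/41168250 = 4396638.17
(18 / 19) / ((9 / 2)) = 4 / 19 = 0.21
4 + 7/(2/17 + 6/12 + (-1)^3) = -186/13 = -14.31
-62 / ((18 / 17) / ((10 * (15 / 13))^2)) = -1317500 / 169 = -7795.86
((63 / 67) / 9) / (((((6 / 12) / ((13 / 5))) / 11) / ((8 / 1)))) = 16016 / 335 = 47.81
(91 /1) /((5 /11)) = 1001 /5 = 200.20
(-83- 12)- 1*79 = -174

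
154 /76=77 /38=2.03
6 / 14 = 3 / 7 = 0.43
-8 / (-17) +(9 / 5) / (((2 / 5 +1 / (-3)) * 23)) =643 / 391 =1.64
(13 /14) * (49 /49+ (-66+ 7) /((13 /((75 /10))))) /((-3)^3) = 859 /756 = 1.14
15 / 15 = 1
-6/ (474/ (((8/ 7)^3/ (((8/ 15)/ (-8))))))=0.28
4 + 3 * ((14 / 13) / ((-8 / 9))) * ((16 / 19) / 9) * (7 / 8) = 1829 / 494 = 3.70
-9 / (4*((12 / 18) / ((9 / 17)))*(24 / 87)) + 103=105017 / 1088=96.52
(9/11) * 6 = 54/11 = 4.91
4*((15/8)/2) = 15/4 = 3.75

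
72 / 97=0.74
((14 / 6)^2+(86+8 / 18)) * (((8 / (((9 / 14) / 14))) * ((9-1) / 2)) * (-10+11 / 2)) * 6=-1728981.33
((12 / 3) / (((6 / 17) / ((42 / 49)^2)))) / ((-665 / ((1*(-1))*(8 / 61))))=3264 / 1987685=0.00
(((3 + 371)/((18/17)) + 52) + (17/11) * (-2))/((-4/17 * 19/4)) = -676787/1881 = -359.80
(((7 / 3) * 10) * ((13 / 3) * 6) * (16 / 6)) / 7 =2080 / 9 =231.11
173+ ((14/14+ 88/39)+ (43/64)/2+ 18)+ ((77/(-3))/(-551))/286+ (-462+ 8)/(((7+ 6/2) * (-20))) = 13537211171/68764800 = 196.86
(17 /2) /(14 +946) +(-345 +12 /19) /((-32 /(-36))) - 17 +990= 21362483 /36480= 585.59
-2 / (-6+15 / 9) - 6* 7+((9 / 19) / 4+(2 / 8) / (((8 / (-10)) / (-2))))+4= -72707 / 1976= -36.80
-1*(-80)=80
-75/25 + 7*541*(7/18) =26455/18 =1469.72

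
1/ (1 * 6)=1/ 6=0.17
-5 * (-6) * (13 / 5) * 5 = 390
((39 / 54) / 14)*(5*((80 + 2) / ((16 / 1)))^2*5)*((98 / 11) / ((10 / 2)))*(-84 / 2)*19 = -48165.58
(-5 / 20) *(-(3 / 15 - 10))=-49 / 20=-2.45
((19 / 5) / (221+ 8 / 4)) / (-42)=-19 / 46830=-0.00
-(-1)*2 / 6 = 1 / 3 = 0.33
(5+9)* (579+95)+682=10118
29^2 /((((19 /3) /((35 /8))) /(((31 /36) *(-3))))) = -1500.80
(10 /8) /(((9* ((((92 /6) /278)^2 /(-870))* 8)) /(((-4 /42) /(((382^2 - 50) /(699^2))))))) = 6844188442725 /4321371376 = 1583.80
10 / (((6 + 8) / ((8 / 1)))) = 40 / 7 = 5.71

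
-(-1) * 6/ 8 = 3/ 4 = 0.75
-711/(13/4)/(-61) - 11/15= 33937/11895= 2.85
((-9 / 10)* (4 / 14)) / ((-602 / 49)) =9 / 430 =0.02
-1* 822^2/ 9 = -75076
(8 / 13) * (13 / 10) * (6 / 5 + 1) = 44 / 25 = 1.76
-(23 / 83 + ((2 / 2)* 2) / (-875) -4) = 3.73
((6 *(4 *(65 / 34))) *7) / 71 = 5460 / 1207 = 4.52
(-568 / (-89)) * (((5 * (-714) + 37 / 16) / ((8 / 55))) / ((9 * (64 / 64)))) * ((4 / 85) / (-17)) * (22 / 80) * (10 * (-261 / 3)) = -14221601537 / 1234608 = -11519.12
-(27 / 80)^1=-27 / 80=-0.34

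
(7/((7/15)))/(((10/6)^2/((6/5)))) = 162/25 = 6.48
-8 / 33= -0.24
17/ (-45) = -17/ 45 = -0.38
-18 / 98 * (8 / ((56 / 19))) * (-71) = 12141 / 343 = 35.40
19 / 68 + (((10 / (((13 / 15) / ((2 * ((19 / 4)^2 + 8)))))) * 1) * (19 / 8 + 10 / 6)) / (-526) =-19119649 / 3719872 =-5.14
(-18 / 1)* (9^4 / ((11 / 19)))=-2243862 / 11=-203987.45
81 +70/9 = 799/9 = 88.78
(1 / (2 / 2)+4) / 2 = 2.50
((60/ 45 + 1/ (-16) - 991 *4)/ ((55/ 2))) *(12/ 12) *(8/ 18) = -190211/ 2970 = -64.04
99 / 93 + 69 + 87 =4869 / 31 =157.06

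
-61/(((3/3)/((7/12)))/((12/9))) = -427/9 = -47.44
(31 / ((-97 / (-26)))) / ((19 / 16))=12896 / 1843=7.00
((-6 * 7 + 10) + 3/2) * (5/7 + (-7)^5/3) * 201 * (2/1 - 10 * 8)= -18750036162/7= -2678576594.57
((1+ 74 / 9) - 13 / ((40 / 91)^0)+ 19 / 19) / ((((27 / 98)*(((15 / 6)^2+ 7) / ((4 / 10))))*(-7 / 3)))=560 / 4293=0.13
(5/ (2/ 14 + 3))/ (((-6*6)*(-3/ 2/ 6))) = 35/ 198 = 0.18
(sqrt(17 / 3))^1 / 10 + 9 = sqrt(51) / 30 + 9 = 9.24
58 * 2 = 116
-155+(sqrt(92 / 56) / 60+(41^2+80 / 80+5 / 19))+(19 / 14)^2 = sqrt(322) / 840+5694387 / 3724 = 1529.13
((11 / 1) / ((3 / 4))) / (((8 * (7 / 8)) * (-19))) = -44 / 399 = -0.11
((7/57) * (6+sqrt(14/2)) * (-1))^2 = 196 * sqrt(7)/1083+2107/3249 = 1.13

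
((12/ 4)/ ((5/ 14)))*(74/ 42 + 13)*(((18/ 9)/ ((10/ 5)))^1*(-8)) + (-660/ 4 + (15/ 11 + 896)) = -2856/ 11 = -259.64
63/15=21/5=4.20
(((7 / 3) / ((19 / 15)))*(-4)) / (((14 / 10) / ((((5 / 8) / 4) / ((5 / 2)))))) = -25 / 76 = -0.33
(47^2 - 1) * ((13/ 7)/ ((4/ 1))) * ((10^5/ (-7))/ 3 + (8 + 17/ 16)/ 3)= -478096515/ 98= -4878535.87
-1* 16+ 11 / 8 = -117 / 8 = -14.62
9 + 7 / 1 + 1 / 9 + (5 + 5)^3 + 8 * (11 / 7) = 64807 / 63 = 1028.68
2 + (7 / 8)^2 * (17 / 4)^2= 16209 / 1024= 15.83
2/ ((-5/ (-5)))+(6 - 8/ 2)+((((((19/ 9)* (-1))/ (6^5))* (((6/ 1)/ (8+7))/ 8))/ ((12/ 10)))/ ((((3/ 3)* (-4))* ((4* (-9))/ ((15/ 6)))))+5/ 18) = 2069286817/ 483729408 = 4.28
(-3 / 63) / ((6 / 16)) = -0.13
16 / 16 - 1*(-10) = 11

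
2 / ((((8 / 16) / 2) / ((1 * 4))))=32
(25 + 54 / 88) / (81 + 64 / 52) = 0.31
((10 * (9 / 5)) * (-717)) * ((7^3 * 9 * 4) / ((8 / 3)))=-59761233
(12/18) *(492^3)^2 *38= 359321293302939648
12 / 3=4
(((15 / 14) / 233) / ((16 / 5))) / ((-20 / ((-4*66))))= 495 / 26096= 0.02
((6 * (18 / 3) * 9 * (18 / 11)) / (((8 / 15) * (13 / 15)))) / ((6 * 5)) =10935 / 286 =38.23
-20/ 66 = -10/ 33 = -0.30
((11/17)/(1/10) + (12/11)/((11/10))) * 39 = 598650/2057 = 291.03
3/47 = 0.06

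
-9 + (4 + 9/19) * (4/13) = -1883/247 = -7.62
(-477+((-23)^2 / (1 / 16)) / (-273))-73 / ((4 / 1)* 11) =-6122069 / 12012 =-509.66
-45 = -45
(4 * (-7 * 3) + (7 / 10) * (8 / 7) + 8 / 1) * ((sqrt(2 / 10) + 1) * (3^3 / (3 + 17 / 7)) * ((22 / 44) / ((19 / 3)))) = -42.73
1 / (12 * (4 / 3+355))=0.00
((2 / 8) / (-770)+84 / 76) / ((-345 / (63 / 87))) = -64661 / 27880600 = -0.00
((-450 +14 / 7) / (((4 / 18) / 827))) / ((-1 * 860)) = 1938.64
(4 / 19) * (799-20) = 164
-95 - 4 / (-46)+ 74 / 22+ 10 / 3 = -66956 / 759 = -88.22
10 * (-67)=-670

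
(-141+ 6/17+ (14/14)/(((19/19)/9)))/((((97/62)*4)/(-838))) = 29069382/1649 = 17628.49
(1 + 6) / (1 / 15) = 105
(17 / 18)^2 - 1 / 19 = 5167 / 6156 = 0.84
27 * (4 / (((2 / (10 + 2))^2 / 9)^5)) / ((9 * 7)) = 42845606719488 / 7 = 6120800959926.86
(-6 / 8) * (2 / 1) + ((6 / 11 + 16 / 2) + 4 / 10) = 819 / 110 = 7.45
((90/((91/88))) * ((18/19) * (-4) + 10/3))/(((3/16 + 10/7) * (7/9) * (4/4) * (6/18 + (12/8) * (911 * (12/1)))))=-456192/236854247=-0.00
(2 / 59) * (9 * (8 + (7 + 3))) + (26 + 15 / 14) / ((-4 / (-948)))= 5304093 / 826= 6421.42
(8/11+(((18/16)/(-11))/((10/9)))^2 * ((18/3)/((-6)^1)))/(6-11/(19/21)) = -10576141/90604800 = -0.12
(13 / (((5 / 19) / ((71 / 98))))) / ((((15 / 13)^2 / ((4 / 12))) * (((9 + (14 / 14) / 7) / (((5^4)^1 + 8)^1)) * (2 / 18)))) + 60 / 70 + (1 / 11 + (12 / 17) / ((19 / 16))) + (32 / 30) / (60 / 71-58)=13528245631466413 / 2422236432000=5585.02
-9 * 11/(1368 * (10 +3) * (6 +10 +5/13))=-11/32376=-0.00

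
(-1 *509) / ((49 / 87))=-44283 / 49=-903.73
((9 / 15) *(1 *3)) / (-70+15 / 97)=-873 / 33875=-0.03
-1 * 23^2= -529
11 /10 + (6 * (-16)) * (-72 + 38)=32651 /10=3265.10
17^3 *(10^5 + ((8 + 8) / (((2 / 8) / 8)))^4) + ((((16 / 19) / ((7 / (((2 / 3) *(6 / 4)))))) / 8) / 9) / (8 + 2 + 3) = 5253693623922246050 / 15561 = 337619280503968.00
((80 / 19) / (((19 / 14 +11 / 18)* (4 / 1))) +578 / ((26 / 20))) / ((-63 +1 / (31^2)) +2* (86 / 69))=-7290813585 / 990990182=-7.36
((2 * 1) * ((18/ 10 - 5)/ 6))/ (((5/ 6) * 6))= -16/ 75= -0.21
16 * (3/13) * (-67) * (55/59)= -176880/767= -230.61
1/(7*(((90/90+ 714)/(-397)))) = -397/5005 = -0.08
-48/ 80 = -3/ 5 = -0.60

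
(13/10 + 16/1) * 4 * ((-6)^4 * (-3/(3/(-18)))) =1614297.60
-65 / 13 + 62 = 57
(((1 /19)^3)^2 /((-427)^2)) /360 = 1 /3088018237265640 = 0.00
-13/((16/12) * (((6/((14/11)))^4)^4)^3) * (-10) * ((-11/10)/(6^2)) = -477143786824823630735992743416437582454413/33768958499679874322555830290276216034324719849769473940901259180582342288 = -0.00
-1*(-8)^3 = 512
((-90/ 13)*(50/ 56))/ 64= -1125/ 11648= -0.10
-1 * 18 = -18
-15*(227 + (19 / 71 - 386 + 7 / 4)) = 668745 / 284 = 2354.74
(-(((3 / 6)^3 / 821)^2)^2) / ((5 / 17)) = -17 / 9304704403066880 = -0.00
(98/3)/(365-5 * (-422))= 98/7425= 0.01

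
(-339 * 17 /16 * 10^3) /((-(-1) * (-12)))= 240125 /8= 30015.62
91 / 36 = 2.53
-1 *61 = -61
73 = 73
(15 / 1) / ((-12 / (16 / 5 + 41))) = -221 / 4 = -55.25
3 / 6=1 / 2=0.50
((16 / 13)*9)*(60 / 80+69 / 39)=4716 / 169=27.91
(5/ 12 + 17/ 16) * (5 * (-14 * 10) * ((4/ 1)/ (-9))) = 12425/ 27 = 460.19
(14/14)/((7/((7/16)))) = 1/16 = 0.06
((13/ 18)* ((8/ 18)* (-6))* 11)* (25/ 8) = -3575/ 54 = -66.20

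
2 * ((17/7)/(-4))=-17/14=-1.21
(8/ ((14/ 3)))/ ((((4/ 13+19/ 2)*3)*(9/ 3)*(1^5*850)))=52/ 2275875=0.00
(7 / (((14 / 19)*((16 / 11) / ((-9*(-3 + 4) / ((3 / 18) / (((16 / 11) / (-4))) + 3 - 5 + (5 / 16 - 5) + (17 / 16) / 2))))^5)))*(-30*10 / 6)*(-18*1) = 25290553307836608 / 4129796175875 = 6123.92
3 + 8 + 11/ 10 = 121/ 10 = 12.10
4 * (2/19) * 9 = 72/19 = 3.79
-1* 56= -56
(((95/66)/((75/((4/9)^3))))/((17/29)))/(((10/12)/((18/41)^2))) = 141056/212184225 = 0.00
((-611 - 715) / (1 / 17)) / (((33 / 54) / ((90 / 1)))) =-36518040 / 11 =-3319821.82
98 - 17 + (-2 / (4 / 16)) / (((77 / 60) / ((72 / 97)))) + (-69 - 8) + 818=6104958 / 7469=817.37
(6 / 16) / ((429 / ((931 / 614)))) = 931 / 702416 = 0.00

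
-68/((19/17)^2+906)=-19652/262195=-0.07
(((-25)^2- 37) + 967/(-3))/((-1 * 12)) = -22.14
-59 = -59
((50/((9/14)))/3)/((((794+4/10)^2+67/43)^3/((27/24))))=217401953125/1873334248136541258742089618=0.00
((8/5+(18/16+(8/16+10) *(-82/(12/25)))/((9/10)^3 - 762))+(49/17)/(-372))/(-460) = -31670171179/3690946316400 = -0.01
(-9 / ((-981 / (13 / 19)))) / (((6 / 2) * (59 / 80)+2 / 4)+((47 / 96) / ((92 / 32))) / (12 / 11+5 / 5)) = 1650480 / 734623049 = 0.00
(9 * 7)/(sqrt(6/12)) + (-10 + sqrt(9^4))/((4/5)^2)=63 * sqrt(2) + 1775/16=200.03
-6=-6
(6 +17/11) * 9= 747/11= 67.91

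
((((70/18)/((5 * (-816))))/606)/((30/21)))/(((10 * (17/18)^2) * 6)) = -49/2381822400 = -0.00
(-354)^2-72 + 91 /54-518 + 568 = 6765967 /54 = 125295.69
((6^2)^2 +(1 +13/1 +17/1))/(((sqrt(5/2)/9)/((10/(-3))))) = -7962 * sqrt(10) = -25178.05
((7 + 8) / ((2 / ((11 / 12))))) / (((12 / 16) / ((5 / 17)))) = 275 / 102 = 2.70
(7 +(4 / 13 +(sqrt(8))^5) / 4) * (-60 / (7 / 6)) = -11520 * sqrt(2) / 7-33120 / 91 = -2691.35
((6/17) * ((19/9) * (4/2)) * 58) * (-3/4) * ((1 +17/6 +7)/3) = -35815/153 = -234.08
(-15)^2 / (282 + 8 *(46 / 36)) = 405 / 526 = 0.77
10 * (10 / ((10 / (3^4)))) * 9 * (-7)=-51030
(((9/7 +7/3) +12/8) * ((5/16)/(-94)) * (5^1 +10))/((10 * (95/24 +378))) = -3225/48255088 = -0.00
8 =8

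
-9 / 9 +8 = 7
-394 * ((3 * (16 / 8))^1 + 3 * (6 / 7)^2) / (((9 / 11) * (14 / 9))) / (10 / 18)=-4571.55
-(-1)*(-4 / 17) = -4 / 17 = -0.24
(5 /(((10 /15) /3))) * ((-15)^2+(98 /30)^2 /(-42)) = 303407 /60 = 5056.78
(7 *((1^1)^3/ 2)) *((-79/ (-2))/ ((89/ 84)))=11613/ 89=130.48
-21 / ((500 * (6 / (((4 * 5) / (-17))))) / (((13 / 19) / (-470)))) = -91 / 7590500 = -0.00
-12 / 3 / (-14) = 2 / 7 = 0.29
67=67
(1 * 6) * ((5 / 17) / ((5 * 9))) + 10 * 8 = 4082 / 51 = 80.04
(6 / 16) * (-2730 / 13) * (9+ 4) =-4095 / 4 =-1023.75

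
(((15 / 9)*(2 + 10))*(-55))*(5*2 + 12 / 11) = -12200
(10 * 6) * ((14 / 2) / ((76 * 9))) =35 / 57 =0.61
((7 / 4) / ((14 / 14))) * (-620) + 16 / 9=-9749 / 9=-1083.22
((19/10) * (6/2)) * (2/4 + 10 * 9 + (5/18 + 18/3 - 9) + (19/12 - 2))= 11951/24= 497.96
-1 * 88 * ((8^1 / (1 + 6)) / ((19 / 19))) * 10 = -1005.71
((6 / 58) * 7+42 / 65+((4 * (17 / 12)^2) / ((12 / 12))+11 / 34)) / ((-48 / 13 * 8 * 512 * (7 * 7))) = -11215031 / 854902702080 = -0.00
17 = 17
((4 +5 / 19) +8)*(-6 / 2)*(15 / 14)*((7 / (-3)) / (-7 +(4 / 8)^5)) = -55920 / 4237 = -13.20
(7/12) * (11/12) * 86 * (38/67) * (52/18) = 817817/10854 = 75.35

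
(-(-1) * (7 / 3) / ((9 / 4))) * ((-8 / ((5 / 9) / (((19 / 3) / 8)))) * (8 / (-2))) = 2128 / 45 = 47.29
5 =5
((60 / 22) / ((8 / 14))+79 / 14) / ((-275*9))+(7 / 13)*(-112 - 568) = -907147426 / 2477475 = -366.16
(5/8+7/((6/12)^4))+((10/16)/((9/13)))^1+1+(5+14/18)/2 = 1409/12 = 117.42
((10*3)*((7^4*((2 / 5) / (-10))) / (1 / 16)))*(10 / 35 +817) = -188381088 / 5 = -37676217.60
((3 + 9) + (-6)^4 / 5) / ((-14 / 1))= -678 / 35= -19.37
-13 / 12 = -1.08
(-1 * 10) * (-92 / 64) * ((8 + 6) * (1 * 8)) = 1610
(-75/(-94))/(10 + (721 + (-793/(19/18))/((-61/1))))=1425/1327562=0.00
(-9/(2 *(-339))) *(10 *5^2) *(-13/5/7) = -975/791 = -1.23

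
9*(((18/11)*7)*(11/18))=63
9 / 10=0.90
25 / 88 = 0.28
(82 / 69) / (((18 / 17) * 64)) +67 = 2663545 / 39744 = 67.02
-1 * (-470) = 470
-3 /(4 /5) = -15 /4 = -3.75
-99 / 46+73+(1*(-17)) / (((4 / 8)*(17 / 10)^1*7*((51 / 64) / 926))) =-53359417 / 16422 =-3249.26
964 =964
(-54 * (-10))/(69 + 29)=270/49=5.51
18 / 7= 2.57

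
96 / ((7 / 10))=960 / 7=137.14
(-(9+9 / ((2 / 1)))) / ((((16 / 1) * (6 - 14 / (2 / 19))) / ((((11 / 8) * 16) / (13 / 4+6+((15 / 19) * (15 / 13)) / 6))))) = 73359 / 4718812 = 0.02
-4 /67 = -0.06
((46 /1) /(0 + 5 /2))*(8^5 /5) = 3014656 /25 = 120586.24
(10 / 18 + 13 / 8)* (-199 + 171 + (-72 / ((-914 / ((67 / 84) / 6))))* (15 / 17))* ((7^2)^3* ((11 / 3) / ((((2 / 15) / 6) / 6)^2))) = -59647762594953225 / 31076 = -1919415709710.17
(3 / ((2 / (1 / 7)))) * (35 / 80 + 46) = 2229 / 224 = 9.95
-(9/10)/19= -9/190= -0.05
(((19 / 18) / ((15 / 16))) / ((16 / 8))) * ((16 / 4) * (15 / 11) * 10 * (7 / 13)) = 21280 / 1287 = 16.53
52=52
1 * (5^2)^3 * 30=468750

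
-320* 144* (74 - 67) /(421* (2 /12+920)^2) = -0.00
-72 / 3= -24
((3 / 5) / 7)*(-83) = -249 / 35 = -7.11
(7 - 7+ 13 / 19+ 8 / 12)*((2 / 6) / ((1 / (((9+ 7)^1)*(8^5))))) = 40370176 / 171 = 236082.90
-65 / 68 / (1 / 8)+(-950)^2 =15342370 / 17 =902492.35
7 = 7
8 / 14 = 4 / 7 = 0.57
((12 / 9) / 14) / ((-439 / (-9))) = 6 / 3073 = 0.00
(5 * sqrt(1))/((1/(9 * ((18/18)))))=45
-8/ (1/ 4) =-32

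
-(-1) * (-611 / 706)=-611 / 706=-0.87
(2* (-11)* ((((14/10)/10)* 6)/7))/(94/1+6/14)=-462/16525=-0.03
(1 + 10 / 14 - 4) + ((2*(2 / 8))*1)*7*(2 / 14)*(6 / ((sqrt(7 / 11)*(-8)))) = -16 / 7 - 3*sqrt(77) / 56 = -2.76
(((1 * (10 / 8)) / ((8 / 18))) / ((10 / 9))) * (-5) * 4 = -405 / 8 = -50.62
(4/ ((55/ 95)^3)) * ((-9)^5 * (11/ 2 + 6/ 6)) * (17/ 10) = -89508777111/ 6655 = -13449853.81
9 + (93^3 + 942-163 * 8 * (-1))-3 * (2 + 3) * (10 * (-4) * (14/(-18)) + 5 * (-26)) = 2424286/3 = 808095.33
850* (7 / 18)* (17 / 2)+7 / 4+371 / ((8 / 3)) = 2950.60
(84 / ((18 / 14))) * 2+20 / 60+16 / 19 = 2505 / 19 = 131.84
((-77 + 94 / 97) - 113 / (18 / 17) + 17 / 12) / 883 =-633227 / 3083436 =-0.21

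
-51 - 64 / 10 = -287 / 5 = -57.40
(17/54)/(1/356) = 3026/27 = 112.07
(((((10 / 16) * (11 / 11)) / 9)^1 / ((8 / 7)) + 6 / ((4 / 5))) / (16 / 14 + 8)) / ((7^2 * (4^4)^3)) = 4355 / 4329327034368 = 0.00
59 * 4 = 236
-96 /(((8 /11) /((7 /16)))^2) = -17787 /512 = -34.74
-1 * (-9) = 9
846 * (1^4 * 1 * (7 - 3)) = 3384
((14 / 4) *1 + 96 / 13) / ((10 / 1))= 1.09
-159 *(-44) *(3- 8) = -34980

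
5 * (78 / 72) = 65 / 12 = 5.42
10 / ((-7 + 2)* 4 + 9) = -10 / 11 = -0.91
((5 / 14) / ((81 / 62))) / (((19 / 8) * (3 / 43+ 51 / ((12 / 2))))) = 106640 / 7939701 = 0.01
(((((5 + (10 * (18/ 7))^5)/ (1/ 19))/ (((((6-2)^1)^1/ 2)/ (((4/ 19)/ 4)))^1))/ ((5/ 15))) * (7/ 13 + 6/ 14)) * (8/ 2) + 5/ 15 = 299307705840877/ 4588311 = 65232654.42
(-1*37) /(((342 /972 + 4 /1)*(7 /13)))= -25974 /1645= -15.79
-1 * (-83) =83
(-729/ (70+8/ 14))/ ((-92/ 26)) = 5103/ 1748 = 2.92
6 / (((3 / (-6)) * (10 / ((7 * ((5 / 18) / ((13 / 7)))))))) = -49 / 39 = -1.26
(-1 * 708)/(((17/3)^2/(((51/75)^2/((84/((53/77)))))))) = -28143/336875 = -0.08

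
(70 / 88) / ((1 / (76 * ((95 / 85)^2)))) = 240065 / 3179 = 75.52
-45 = -45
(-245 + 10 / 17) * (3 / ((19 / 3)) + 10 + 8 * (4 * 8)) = -21036765 / 323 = -65129.30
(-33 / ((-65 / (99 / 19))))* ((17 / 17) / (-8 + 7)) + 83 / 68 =-119651 / 83980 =-1.42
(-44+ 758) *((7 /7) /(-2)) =-357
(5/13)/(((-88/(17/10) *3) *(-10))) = 17/68640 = 0.00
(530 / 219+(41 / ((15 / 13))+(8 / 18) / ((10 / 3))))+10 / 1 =10531 / 219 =48.09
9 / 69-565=-12992 / 23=-564.87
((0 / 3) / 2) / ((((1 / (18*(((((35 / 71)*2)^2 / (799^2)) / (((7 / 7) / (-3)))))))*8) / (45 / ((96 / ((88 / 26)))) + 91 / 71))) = 0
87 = 87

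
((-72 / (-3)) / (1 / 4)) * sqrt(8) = 192 * sqrt(2) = 271.53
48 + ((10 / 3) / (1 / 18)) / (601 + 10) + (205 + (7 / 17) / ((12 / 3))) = 10520001 / 41548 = 253.20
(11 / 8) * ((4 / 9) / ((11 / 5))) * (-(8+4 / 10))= -7 / 3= -2.33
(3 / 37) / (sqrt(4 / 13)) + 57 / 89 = 3 * sqrt(13) / 74 + 57 / 89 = 0.79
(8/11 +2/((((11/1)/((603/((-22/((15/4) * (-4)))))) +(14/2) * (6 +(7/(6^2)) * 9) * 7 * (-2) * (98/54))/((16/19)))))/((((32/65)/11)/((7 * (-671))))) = -144393437683495/1894976476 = -76198.01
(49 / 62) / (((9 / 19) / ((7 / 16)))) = 6517 / 8928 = 0.73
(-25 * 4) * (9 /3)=-300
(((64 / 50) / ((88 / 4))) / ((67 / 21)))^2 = 112896 / 339480625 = 0.00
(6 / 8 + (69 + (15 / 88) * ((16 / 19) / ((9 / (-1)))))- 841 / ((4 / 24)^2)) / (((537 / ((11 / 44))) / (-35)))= 2651506025 / 5387184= 492.19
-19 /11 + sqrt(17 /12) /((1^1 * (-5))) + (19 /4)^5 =27217633 /11264 - sqrt(51) /30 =2416.10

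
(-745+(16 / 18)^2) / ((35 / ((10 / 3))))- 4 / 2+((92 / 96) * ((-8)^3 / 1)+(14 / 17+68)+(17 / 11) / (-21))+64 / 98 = -1100258353 / 2226609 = -494.14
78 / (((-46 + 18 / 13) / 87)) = -1521 / 10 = -152.10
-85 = -85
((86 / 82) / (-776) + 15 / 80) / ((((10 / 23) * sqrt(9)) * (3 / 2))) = 54487 / 572688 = 0.10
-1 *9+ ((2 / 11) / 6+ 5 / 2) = -427 / 66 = -6.47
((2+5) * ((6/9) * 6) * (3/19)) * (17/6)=238/19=12.53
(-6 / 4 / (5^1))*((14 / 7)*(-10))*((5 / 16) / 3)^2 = 25 / 384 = 0.07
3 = 3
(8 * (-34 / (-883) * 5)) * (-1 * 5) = -6800 / 883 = -7.70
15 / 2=7.50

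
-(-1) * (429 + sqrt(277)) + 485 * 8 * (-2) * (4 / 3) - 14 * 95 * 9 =-65663 / 3 + sqrt(277) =-21871.02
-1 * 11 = -11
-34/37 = -0.92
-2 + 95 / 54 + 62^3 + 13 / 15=64348729 / 270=238328.63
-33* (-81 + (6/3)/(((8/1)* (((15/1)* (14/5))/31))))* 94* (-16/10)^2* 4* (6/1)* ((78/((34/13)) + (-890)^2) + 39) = 7259759753689344/595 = 12201276896956.88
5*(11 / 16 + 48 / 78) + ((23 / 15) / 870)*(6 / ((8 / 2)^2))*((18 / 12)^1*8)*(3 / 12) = 6.52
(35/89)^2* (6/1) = 7350/7921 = 0.93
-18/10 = -9/5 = -1.80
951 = 951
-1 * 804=-804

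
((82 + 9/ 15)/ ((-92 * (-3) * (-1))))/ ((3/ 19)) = -7847/ 4140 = -1.90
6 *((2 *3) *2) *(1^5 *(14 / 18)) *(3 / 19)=168 / 19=8.84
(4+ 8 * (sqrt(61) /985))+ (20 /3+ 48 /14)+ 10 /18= 8 * sqrt(61) /985+ 923 /63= 14.71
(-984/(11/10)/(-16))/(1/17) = 10455/11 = 950.45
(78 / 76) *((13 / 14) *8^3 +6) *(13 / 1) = 854295 / 133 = 6423.27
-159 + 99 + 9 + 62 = 11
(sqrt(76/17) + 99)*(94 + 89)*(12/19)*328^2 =472508928*sqrt(323)/323 + 23389191936/19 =1257301201.93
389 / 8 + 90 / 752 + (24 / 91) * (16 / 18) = 628451 / 12831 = 48.98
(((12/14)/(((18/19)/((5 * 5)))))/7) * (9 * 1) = 1425/49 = 29.08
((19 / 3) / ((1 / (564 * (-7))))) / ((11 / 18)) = -450072 / 11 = -40915.64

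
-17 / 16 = -1.06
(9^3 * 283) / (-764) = -206307 / 764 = -270.04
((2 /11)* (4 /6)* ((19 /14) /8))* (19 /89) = 361 /82236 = 0.00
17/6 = 2.83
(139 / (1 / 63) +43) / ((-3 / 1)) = -8800 / 3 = -2933.33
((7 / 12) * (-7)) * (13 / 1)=-53.08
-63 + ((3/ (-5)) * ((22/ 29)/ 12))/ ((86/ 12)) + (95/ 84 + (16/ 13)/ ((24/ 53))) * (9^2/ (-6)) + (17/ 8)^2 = -4010725007/ 36312640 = -110.45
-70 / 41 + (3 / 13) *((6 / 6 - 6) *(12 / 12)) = -1525 / 533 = -2.86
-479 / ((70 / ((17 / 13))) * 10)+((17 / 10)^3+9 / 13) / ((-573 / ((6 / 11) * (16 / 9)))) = -778041263 / 860359500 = -0.90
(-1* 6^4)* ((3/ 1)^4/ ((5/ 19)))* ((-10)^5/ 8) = 4986360000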